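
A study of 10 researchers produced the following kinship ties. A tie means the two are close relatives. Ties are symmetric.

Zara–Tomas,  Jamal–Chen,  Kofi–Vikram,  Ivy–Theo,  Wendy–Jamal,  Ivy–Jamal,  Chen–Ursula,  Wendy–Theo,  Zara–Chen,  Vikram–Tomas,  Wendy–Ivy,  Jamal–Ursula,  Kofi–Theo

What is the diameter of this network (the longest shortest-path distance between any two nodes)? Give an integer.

4

Eccentricity of each node (its greatest distance to any other): Chen:4, Ivy:4, Jamal:4, Kofi:4, Theo:4, Tomas:4, Ursula:4, Vikram:4, Wendy:4, Zara:4.
The maximum eccentricity is 4, realized for instance by the pair Ursula–Kofi via Ursula – Jamal – Wendy – Theo – Kofi. So the diameter is 4.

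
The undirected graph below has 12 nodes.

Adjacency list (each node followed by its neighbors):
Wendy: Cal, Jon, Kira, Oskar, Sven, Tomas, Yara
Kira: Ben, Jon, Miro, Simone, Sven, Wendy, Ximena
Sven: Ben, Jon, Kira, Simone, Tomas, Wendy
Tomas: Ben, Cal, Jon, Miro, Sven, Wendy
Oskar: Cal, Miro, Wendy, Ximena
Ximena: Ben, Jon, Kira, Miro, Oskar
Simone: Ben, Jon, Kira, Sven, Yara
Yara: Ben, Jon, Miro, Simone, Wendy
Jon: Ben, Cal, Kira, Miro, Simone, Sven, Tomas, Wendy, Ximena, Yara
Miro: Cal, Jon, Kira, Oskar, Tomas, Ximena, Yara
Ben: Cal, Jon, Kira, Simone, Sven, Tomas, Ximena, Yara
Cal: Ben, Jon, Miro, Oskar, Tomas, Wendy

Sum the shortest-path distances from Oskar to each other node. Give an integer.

19

Distances from Oskar: Ben:2, Cal:1, Jon:2, Kira:2, Miro:1, Simone:3, Sven:2, Tomas:2, Wendy:1, Ximena:1, Yara:2.
Sum = 2 + 1 + 2 + 2 + 1 + 3 + 2 + 2 + 1 + 1 + 2 = 19.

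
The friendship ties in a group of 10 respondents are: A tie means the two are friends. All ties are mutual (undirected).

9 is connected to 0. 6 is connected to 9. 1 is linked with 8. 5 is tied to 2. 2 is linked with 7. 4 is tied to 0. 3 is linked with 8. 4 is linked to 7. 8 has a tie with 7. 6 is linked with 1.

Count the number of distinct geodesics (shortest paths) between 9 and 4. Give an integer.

The shortest distance is 2, and the only length-2 path is 9–0–4. So there is exactly 1 shortest path.

1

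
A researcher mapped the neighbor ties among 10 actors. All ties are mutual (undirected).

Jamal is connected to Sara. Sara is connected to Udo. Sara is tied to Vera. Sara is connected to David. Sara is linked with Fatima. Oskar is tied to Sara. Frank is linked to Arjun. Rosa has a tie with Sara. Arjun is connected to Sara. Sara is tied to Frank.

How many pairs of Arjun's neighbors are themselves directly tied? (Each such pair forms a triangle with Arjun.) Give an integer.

1

Arjun's neighbors: Frank and Sara.
Neighbor pairs that are themselves tied: Arjun–Frank–Sara. Each forms one triangle with Arjun, for 1 in total.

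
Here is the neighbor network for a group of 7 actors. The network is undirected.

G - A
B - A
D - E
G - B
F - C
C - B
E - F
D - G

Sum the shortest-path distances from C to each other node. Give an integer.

Distances from C: A:2, B:1, D:3, E:2, F:1, G:2.
Sum = 2 + 1 + 3 + 2 + 1 + 2 = 11.

11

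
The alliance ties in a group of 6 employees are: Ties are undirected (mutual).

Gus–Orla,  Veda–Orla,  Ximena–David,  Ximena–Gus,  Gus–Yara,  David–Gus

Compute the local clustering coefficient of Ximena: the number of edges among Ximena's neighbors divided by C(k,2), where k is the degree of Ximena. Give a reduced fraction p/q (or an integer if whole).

1

Ximena's neighbors: David and Gus (k = 2).
Possible neighbor pairs: C(2,2) = 1. Edges among them: David–Gus → e = 1.
Clustering(Ximena) = 1/1.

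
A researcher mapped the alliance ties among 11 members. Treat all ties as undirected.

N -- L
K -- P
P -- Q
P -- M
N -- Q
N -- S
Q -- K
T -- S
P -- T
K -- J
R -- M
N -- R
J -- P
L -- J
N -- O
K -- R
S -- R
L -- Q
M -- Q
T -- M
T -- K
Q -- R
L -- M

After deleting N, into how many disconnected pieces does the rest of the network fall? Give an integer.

2

Without N, the remaining ties split the others into: {J, K, L, M, P, Q, R, S, T}; {O}.
That's 2 separate components.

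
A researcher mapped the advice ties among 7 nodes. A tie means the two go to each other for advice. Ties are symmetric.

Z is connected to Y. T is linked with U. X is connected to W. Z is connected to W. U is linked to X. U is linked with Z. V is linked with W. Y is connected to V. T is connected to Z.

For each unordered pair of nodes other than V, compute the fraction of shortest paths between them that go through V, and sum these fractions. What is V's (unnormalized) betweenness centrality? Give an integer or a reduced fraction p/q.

5/6

Pairs whose geodesics pass through V — X–Y: 1/3; Y–W: 1/2.
All other pairs contribute 0.
Summing the contributions gives betweenness(V) = 5/6.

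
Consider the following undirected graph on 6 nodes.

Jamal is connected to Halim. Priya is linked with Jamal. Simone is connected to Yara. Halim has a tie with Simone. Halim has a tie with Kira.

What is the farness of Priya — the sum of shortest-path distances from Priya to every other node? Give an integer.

13

Distances from Priya: Halim:2, Jamal:1, Kira:3, Simone:3, Yara:4.
Sum = 2 + 1 + 3 + 3 + 4 = 13.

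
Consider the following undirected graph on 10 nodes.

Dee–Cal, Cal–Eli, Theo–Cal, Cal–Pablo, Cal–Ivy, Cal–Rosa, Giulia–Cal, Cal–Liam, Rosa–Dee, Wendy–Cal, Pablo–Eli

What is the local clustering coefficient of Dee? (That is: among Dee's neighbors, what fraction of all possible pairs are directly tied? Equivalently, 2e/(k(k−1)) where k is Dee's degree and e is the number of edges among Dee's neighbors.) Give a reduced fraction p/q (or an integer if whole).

1

Dee's neighbors: Cal and Rosa (k = 2).
Possible neighbor pairs: C(2,2) = 1. Edges among them: Cal–Rosa → e = 1.
Clustering(Dee) = 1/1.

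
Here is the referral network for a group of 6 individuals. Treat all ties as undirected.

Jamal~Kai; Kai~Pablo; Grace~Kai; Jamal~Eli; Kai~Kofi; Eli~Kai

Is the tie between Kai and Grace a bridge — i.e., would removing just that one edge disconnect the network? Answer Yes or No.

Without the Kai–Grace edge there is no alternate route between Kai and Grace, so the network disconnects. It is a bridge.

Yes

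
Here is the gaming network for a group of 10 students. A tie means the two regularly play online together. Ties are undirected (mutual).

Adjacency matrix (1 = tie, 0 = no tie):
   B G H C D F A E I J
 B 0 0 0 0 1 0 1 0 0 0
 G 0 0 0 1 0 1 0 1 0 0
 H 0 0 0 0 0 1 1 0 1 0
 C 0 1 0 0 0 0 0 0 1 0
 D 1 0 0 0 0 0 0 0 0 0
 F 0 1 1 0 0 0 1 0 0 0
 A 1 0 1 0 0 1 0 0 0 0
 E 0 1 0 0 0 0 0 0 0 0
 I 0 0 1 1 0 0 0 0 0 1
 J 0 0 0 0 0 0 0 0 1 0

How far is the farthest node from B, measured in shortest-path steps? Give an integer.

4

Distances from B: A:1, C:4, D:1, E:4, F:2, G:3, H:2, I:3, J:4.
The largest is 4 (to J, C, and E), so the eccentricity of B is 4.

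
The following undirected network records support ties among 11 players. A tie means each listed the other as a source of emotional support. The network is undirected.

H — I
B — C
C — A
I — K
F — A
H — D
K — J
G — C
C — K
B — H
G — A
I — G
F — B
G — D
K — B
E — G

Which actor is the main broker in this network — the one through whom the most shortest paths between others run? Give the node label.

G

Unnormalized betweenness of each node: A:10/3, B:23/3, C:29/4, D:5/4, E:0, F:3/4, G:46/3, H:23/6, I:21/4, J:0, K:31/3.
G has the largest value, 46/3, making it the main broker — the node through which the most shortest paths run.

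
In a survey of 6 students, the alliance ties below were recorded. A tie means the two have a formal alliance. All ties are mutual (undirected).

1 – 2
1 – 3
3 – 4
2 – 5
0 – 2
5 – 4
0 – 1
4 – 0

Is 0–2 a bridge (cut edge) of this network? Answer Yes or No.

Even without that edge, 0 still reaches 2 via 0 – 1 – 2, so the network stays connected. Not a bridge.

No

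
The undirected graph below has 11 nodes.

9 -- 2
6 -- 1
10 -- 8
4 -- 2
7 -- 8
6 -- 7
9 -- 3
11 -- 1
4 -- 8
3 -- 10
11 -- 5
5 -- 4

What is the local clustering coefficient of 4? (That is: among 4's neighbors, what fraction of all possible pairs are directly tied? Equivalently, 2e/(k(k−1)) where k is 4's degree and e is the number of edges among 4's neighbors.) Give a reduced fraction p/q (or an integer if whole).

4's neighbors: 2, 5, and 8 (k = 3).
Possible neighbor pairs: C(3,2) = 3. Edges among them: none → e = 0.
Clustering(4) = 0/3 = 0.

0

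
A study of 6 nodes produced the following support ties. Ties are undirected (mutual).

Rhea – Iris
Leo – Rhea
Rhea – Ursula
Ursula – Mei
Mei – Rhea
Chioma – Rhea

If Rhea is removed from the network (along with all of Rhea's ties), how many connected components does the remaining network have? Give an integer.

Without Rhea, the remaining ties split the others into: {Iris}; {Mei, Ursula}; {Leo}; {Chioma}.
That's 4 separate components.

4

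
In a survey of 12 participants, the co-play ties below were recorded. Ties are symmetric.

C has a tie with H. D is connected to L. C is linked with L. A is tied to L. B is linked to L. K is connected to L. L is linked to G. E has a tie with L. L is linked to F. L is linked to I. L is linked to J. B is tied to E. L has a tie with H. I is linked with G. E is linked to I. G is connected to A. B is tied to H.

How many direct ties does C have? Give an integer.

C is directly tied to H and L. That is 2 neighbors, so the degree of C is 2.

2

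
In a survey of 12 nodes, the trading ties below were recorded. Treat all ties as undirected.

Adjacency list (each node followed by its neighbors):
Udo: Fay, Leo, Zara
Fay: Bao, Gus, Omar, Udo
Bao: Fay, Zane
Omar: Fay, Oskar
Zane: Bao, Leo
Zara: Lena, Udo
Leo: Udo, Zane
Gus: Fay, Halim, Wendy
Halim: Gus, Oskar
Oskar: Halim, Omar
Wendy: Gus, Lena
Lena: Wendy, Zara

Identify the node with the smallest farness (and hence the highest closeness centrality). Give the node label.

Fay

Farness (sum of distances to all others) for each node — Bao:26, Fay:19, Gus:22, Halim:29, Lena:31, Leo:29, Omar:26, Oskar:31, Udo:22, Wendy:28, Zane:31, Zara:28.
The smallest farness is 19, for Fay, so Fay has the highest closeness.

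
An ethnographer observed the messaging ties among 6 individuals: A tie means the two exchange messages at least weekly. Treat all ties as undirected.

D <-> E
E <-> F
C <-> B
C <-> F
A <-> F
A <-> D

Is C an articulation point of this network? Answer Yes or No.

Removing C leaves {B} with no path to {A, D, E, and F}, so the network splits into 2 components. C is a cut vertex.

Yes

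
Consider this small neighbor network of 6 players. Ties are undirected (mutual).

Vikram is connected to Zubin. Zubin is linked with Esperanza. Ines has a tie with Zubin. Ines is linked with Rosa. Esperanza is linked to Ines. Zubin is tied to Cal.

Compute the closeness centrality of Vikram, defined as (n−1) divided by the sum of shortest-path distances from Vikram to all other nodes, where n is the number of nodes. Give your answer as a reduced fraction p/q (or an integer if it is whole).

Distances from Vikram: Cal:2, Esperanza:2, Ines:2, Rosa:3, Zubin:1. Sum = 10.
n = 6, so closeness = 5/10 = 1/2.

1/2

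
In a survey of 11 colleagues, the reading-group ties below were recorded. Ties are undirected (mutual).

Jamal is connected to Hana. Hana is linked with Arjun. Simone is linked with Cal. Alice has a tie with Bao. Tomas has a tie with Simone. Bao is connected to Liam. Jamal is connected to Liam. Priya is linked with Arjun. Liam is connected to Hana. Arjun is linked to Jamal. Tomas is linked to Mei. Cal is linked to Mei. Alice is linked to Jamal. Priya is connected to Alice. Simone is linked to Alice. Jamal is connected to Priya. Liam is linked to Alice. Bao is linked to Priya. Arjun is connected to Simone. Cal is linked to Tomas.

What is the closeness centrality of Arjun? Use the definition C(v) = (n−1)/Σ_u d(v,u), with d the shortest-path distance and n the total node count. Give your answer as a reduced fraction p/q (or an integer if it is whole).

10/17

Distances from Arjun: Alice:2, Bao:2, Cal:2, Hana:1, Jamal:1, Liam:2, Mei:3, Priya:1, Simone:1, Tomas:2. Sum = 17.
n = 11, so closeness = 10/17.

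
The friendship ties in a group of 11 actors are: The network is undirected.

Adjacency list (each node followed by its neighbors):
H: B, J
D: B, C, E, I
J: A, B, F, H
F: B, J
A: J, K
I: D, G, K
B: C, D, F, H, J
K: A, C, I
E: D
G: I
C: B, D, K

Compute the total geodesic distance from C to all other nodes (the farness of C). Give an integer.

Distances from C: A:2, B:1, D:1, E:2, F:2, G:3, H:2, I:2, J:2, K:1.
Sum = 2 + 1 + 1 + 2 + 2 + 3 + 2 + 2 + 2 + 1 = 18.

18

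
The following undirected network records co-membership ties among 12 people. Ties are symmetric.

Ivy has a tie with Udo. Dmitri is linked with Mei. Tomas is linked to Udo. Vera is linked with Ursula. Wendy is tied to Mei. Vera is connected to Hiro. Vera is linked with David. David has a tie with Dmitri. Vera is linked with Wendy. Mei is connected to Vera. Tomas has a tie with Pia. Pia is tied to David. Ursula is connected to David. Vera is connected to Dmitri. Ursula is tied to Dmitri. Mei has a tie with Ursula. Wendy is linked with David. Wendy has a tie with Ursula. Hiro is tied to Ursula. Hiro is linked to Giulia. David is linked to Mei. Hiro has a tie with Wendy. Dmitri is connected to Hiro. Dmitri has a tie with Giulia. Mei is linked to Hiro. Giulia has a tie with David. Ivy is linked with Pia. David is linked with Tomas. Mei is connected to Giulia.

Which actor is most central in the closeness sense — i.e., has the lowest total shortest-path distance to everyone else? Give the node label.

Farness (sum of distances to all others) for each node — David:14, Dmitri:18, Giulia:20, Hiro:22, Ivy:28, Mei:17, Pia:20, Tomas:20, Udo:28, Ursula:18, Vera:18, Wendy:19.
The smallest farness is 14, for David, so David has the highest closeness.

David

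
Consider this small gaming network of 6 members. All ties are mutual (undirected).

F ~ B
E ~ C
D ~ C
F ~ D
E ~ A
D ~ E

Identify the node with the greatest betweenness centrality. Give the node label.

D

Unnormalized betweenness of each node: A:0, B:0, C:0, D:6, E:4, F:4.
D has the largest value, 6, making it the main broker — the node through which the most shortest paths run.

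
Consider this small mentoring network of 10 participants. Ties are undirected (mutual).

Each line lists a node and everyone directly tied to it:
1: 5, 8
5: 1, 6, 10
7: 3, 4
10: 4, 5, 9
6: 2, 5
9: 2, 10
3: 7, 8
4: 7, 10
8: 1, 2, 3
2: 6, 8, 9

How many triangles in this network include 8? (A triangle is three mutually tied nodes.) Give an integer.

0

8's neighbors are 1, 2, and 3, but none of them are tied to each other, so no triangle contains 8.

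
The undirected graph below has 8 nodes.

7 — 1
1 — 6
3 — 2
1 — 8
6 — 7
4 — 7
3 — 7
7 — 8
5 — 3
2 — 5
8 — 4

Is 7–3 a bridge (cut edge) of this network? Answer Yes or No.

Without the 7–3 edge there is no alternate route between 7 and 3, so the network disconnects. It is a bridge.

Yes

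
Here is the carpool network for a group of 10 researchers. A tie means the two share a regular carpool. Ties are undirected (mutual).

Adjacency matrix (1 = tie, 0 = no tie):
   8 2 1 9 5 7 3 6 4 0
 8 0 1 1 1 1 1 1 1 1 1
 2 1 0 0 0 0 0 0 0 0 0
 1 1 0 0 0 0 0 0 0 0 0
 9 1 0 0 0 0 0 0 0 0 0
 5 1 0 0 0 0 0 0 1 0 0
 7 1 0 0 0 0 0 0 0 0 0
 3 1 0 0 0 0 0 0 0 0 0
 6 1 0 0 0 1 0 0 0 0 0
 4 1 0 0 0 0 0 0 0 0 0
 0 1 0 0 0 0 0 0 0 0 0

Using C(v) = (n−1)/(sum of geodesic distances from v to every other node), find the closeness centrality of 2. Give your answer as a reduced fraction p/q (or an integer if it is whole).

9/17

Distances from 2: 0:2, 1:2, 3:2, 4:2, 5:2, 6:2, 7:2, 8:1, 9:2. Sum = 17.
n = 10, so closeness = 9/17.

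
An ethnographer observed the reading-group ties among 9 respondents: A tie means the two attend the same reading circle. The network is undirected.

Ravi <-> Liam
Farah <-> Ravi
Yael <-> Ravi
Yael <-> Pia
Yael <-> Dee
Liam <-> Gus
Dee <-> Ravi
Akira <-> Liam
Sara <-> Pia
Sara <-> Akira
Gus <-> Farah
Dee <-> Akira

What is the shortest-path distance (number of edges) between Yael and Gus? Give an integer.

3

One shortest route is Yael – Ravi – Liam – Gus, which uses 3 edges, and at distance 2 from Yael we only reach {Akira, Farah, Liam, Sara}, which does not include Gus. So d(Yael,Gus) = 3.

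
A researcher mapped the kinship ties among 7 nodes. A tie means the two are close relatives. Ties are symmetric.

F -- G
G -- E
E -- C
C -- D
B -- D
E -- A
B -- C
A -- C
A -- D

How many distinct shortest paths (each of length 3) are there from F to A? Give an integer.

1

The shortest distance is 3, and the only length-3 path is F–G–E–A. So there is exactly 1 shortest path.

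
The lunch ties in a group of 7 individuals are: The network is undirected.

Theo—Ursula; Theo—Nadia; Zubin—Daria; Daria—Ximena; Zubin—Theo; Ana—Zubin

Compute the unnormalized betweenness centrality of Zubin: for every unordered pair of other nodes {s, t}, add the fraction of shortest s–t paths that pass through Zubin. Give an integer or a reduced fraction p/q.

11

Pairs whose geodesics pass through Zubin — Daria–Nadia: 1; Daria–Ana: 1; Daria–Ursula: 1; Daria–Theo: 1; Nadia–Ana: 1; Nadia–Ximena: 1; Ana–Ursula: 1; Ana–Theo: 1; Ana–Ximena: 1; Ursula–Ximena: 1; Theo–Ximena: 1.
All other pairs contribute 0.
Summing the contributions gives betweenness(Zubin) = 11.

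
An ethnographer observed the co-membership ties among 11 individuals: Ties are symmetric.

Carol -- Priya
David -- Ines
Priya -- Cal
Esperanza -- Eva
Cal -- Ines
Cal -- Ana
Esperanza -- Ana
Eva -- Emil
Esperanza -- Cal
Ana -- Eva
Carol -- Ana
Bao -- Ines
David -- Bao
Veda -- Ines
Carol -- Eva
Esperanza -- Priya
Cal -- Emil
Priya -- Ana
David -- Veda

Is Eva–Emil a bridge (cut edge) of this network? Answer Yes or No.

No

Even without that edge, Eva still reaches Emil via Eva – Esperanza – Cal – Emil, so the network stays connected. Not a bridge.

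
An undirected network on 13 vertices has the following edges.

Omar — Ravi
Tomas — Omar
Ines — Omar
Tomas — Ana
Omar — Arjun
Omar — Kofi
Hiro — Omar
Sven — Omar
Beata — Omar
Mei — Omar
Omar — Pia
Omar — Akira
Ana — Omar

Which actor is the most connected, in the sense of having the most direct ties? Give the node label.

Omar

Degrees — Akira:1, Ana:2, Arjun:1, Beata:1, Hiro:1, Ines:1, Kofi:1, Mei:1, Omar:12, Pia:1, Ravi:1, Sven:1, Tomas:2.
The maximum is 12, attained only by Omar.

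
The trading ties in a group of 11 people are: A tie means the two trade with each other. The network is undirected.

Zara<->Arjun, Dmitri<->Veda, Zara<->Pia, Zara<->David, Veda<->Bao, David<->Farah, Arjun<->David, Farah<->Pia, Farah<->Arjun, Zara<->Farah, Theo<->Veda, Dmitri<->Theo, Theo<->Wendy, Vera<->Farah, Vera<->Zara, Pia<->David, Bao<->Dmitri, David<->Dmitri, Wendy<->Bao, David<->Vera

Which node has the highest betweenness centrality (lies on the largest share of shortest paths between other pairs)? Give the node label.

Unnormalized betweenness of each node: Arjun:0, Bao:4, David:26, Dmitri:73/3, Farah:1, Pia:0, Theo:4, Veda:1/3, Vera:0, Wendy:1/3, Zara:1.
David has the largest value, 26, making it the main broker — the node through which the most shortest paths run.

David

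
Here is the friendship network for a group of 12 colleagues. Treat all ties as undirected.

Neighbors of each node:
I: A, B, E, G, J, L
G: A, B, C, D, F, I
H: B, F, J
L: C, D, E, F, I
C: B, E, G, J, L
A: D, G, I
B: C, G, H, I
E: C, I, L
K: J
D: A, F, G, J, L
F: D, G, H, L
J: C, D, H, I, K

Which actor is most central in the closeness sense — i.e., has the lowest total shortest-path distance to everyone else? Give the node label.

Farness (sum of distances to all others) for each node — A:21, B:19, C:17, D:17, E:21, F:19, G:17, H:21, I:16, J:17, K:27, L:18.
The smallest farness is 16, for I, so I has the highest closeness.

I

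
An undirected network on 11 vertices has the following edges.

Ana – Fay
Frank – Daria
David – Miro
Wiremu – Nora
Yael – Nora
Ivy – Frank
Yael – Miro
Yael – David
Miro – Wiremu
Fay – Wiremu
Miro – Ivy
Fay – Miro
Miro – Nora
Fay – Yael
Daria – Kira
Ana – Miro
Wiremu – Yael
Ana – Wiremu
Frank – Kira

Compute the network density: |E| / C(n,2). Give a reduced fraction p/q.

19/55

There are 19 edges and 11 nodes, so the maximum possible is C(11,2) = 55.
Density = 19/55.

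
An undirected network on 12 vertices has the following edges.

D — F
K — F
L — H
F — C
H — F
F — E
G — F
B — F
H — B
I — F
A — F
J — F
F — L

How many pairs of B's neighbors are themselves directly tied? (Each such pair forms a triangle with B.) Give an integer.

B's neighbors: F and H.
Neighbor pairs that are themselves tied: B–F–H. Each forms one triangle with B, for 1 in total.

1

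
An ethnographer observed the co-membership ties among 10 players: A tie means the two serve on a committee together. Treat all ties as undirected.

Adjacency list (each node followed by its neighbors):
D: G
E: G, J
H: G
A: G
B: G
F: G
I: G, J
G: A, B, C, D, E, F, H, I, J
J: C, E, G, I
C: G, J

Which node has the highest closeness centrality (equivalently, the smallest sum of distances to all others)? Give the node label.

Farness (sum of distances to all others) for each node — A:17, B:17, C:16, D:17, E:16, F:17, G:9, H:17, I:16, J:14.
The smallest farness is 9, for G, so G has the highest closeness.

G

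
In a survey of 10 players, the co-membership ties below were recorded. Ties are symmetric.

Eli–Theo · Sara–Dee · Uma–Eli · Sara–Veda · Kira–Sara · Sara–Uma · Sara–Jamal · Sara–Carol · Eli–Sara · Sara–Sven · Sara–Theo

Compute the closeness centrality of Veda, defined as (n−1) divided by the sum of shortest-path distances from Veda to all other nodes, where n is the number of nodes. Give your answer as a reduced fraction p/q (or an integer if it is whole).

Distances from Veda: Carol:2, Dee:2, Eli:2, Jamal:2, Kira:2, Sara:1, Sven:2, Theo:2, Uma:2. Sum = 17.
n = 10, so closeness = 9/17.

9/17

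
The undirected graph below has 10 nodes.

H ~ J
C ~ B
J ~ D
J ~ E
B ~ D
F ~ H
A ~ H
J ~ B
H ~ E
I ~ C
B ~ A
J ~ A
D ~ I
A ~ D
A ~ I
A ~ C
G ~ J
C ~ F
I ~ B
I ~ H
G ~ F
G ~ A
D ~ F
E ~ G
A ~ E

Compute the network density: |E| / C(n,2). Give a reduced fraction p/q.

5/9

There are 25 edges and 10 nodes, so the maximum possible is C(10,2) = 45.
Density = 25/45 = 5/9.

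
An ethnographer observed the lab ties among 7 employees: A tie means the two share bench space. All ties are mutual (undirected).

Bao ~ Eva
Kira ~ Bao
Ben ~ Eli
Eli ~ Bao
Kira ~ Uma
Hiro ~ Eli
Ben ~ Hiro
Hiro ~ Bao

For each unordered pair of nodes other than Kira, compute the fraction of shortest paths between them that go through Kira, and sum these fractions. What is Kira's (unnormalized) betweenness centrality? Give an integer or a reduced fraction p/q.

5

Pairs whose geodesics pass through Kira — Eli–Uma: 1; Bao–Uma: 1; Uma–Eva: 1; Uma–Ben: 2/2; Uma–Hiro: 1.
All other pairs contribute 0.
Summing the contributions gives betweenness(Kira) = 5.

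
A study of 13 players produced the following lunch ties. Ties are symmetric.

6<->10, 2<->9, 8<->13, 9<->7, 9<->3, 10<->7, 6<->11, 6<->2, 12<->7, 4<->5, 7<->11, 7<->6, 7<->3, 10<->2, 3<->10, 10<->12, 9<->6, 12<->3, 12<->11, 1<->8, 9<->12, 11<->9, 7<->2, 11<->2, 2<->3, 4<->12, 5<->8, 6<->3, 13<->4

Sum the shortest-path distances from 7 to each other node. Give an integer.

Distances from 7: 1:5, 2:1, 3:1, 4:2, 5:3, 6:1, 8:4, 9:1, 10:1, 11:1, 12:1, 13:3.
Sum = 5 + 1 + 1 + 2 + 3 + 1 + 4 + 1 + 1 + 1 + 1 + 3 = 24.

24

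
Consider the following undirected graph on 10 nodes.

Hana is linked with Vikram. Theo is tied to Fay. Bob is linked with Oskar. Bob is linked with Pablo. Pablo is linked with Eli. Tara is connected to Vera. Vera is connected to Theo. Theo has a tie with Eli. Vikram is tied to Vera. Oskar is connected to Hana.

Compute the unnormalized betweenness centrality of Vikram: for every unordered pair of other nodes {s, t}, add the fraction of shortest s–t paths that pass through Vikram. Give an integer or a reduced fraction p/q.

Pairs whose geodesics pass through Vikram — Tara–Hana: 1; Tara–Oskar: 1; Tara–Bob: 1/2; Fay–Hana: 1; Fay–Oskar: 1/2; Theo–Hana: 1; Theo–Oskar: 1/2; Vera–Hana: 1; Vera–Oskar: 1; Vera–Bob: 1/2; Hana–Eli: 1/2.
All other pairs contribute 0.
Summing the contributions gives betweenness(Vikram) = 17/2.

17/2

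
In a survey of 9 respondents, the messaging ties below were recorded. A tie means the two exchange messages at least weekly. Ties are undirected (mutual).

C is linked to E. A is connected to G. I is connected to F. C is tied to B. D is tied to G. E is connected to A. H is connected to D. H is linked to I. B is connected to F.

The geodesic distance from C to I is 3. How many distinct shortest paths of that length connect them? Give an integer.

1

The shortest distance is 3, and the only length-3 path is C–B–F–I. So there is exactly 1 shortest path.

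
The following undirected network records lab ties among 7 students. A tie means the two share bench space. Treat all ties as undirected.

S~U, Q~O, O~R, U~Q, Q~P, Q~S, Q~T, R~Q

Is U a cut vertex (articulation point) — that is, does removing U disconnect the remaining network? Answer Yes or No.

Even without U, every remaining node can still reach every other (the residual graph is connected), so U is not a cut vertex.

No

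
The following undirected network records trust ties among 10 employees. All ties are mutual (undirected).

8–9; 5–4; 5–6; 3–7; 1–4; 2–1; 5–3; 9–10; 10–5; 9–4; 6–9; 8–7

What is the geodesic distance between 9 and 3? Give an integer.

3

One shortest route is 9 – 8 – 7 – 3, which uses 3 edges, and at distance 2 from 9 we only reach {1, 5, 7}, which does not include 3. So d(9,3) = 3.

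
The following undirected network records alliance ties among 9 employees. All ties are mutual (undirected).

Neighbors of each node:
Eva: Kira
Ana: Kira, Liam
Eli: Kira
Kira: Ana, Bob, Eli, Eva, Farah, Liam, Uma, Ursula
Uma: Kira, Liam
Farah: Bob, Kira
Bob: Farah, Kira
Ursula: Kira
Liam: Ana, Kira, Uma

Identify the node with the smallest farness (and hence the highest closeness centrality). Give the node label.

Kira

Farness (sum of distances to all others) for each node — Ana:14, Bob:14, Eli:15, Eva:15, Farah:14, Kira:8, Liam:13, Uma:14, Ursula:15.
The smallest farness is 8, for Kira, so Kira has the highest closeness.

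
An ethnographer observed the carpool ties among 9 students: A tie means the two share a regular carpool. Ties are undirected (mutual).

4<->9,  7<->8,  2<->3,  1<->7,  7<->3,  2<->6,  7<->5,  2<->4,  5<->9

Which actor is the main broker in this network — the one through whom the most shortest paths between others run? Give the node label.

Unnormalized betweenness of each node: 1:0, 2:10, 3:17/2, 4:7/2, 5:5, 6:0, 7:31/2, 8:0, 9:7/2.
7 has the largest value, 31/2, making it the main broker — the node through which the most shortest paths run.

7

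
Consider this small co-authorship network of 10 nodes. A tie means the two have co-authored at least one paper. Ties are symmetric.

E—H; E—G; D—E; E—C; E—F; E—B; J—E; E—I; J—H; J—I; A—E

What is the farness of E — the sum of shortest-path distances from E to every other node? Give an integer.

Distances from E: A:1, B:1, C:1, D:1, F:1, G:1, H:1, I:1, J:1.
Sum = 1 + 1 + 1 + 1 + 1 + 1 + 1 + 1 + 1 = 9.

9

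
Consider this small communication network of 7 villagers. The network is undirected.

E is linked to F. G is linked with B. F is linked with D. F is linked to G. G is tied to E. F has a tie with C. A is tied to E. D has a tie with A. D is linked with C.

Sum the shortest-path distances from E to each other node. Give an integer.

Distances from E: A:1, B:2, C:2, D:2, F:1, G:1.
Sum = 1 + 2 + 2 + 2 + 1 + 1 = 9.

9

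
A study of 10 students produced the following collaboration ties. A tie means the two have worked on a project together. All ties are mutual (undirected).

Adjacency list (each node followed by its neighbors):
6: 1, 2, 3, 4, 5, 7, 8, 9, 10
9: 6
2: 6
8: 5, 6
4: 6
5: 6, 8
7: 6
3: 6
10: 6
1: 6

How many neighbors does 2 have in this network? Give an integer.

1

2 is directly tied to 6. That is 1 neighbor, so the degree of 2 is 1.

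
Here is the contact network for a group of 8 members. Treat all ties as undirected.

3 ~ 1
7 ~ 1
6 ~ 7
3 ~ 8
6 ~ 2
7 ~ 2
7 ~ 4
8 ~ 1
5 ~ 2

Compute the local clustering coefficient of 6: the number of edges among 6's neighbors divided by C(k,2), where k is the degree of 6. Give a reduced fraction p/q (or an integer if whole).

6's neighbors: 2 and 7 (k = 2).
Possible neighbor pairs: C(2,2) = 1. Edges among them: 2–7 → e = 1.
Clustering(6) = 1/1.

1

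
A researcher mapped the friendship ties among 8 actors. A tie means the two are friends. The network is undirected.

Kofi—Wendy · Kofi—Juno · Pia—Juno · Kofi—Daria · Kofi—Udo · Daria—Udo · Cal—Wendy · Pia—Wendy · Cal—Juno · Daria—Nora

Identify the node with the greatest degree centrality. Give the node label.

Degrees — Cal:2, Daria:3, Juno:3, Kofi:4, Nora:1, Pia:2, Udo:2, Wendy:3.
The maximum is 4, attained only by Kofi.

Kofi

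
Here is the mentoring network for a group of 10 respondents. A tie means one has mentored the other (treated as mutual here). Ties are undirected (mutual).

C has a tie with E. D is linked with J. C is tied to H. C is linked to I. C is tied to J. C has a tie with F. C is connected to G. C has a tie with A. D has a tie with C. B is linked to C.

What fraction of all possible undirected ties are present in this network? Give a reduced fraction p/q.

2/9

There are 10 edges and 10 nodes, so the maximum possible is C(10,2) = 45.
Density = 10/45 = 2/9.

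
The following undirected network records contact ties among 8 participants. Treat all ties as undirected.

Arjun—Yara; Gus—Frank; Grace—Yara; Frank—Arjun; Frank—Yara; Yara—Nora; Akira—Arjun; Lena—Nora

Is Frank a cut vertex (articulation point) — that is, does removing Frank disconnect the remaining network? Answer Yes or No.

Removing Frank leaves {Akira, Arjun, Grace, Lena, Nora, and Yara} with no path to {Gus}, so the network splits into 2 components. Frank is a cut vertex.

Yes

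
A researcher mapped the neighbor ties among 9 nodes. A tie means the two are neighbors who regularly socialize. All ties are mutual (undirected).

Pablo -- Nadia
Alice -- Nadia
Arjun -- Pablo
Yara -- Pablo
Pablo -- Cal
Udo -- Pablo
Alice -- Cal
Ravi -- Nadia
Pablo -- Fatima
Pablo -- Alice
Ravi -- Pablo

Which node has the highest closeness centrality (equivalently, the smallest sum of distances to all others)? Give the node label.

Pablo

Farness (sum of distances to all others) for each node — Alice:13, Arjun:15, Cal:14, Fatima:15, Nadia:13, Pablo:8, Ravi:14, Udo:15, Yara:15.
The smallest farness is 8, for Pablo, so Pablo has the highest closeness.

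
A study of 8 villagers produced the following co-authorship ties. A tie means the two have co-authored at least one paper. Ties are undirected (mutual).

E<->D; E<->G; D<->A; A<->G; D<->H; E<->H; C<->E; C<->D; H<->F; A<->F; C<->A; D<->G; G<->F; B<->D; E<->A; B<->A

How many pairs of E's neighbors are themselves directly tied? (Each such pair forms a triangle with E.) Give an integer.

E's neighbors: A, C, D, G, and H.
Neighbor pairs that are themselves tied: E–A–C; E–A–D; E–A–G; E–C–D; E–D–G; E–D–H. Each forms one triangle with E, for 6 in total.

6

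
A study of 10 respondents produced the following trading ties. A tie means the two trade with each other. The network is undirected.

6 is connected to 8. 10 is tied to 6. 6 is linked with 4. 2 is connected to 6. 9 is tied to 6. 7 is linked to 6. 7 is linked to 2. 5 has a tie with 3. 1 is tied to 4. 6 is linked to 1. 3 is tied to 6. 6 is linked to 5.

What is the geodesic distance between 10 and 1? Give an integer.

One shortest route is 10 – 6 – 1, which uses 2 edges, and 10 and 1 are not directly tied, so nothing shorter exists. So d(10,1) = 2.

2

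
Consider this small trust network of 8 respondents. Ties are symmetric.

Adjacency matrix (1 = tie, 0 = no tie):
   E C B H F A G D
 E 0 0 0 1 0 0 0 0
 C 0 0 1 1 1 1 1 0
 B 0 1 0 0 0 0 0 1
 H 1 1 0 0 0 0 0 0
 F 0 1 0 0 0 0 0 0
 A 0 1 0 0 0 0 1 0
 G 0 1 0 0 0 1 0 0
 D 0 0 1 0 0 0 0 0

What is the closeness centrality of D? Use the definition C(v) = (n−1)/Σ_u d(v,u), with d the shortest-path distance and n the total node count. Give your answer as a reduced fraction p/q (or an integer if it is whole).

7/19

Distances from D: A:3, B:1, C:2, E:4, F:3, G:3, H:3. Sum = 19.
n = 8, so closeness = 7/19.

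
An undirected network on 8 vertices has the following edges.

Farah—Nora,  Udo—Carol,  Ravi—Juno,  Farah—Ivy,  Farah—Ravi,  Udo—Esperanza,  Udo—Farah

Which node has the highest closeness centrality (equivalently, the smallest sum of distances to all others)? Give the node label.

Farness (sum of distances to all others) for each node — Carol:18, Esperanza:18, Farah:10, Ivy:16, Juno:20, Nora:16, Ravi:14, Udo:12.
The smallest farness is 10, for Farah, so Farah has the highest closeness.

Farah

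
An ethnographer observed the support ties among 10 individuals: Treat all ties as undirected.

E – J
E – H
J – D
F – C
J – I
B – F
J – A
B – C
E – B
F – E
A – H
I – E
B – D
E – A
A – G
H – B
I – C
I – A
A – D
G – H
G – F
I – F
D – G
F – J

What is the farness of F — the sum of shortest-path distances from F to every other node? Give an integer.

12

Distances from F: A:2, B:1, C:1, D:2, E:1, G:1, H:2, I:1, J:1.
Sum = 2 + 1 + 1 + 2 + 1 + 1 + 2 + 1 + 1 = 12.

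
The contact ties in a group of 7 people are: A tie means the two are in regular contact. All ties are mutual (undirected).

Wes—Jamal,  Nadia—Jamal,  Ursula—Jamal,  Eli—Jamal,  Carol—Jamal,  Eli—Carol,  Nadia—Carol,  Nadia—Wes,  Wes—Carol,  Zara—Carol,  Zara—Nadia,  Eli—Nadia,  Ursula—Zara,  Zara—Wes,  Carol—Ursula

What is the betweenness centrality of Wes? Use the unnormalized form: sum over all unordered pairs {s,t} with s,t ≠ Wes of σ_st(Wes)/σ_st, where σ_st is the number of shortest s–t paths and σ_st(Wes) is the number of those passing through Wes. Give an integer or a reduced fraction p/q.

Pairs whose geodesics pass through Wes — Jamal–Zara: 1/4.
All other pairs contribute 0.
Summing the contributions gives betweenness(Wes) = 1/4.

1/4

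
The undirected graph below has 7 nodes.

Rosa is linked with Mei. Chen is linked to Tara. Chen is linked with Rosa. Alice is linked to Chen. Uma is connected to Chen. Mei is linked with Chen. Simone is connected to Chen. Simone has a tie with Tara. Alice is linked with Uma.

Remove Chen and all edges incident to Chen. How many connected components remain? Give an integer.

3

Without Chen, the remaining ties split the others into: {Alice, Uma}; {Simone, Tara}; {Mei, Rosa}.
That's 3 separate components.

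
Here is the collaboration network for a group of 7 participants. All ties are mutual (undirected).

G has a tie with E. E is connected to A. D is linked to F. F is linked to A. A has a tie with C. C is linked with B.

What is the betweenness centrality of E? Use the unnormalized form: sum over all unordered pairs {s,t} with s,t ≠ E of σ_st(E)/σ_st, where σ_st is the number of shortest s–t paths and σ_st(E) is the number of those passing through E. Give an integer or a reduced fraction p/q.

5

Pairs whose geodesics pass through E — D–G: 1; C–G: 1; B–G: 1; F–G: 1; G–A: 1.
All other pairs contribute 0.
Summing the contributions gives betweenness(E) = 5.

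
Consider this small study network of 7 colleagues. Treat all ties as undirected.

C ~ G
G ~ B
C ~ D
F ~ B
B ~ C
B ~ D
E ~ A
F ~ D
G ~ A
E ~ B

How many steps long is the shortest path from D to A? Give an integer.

One shortest route is D – C – G – A, which uses 3 edges, and at distance 2 from D we only reach {E, G}, which does not include A. So d(D,A) = 3.

3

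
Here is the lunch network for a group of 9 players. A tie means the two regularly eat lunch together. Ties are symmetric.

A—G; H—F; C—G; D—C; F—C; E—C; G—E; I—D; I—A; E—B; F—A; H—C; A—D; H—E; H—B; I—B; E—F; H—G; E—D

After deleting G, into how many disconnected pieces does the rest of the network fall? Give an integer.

G's neighbors (A, C, E, and H) remain reachable from one another through other ties, so the rest of the network stays in one piece.

1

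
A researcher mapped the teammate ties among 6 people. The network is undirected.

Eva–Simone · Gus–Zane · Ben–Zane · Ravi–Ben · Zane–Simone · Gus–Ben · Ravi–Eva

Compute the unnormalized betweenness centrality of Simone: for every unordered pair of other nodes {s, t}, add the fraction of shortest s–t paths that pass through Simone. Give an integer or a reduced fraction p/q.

3/2

Pairs whose geodesics pass through Simone — Eva–Zane: 1; Eva–Gus: 1/2.
All other pairs contribute 0.
Summing the contributions gives betweenness(Simone) = 3/2.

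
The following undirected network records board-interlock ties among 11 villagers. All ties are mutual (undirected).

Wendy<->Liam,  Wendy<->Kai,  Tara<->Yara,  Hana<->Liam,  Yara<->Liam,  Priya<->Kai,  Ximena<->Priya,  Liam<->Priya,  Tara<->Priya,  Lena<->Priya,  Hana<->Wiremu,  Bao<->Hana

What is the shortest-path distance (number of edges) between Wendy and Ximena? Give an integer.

One shortest route is Wendy – Liam – Priya – Ximena, which uses 3 edges, and at distance 2 from Wendy we only reach {Hana, Priya, Yara}, which does not include Ximena. So d(Wendy,Ximena) = 3.

3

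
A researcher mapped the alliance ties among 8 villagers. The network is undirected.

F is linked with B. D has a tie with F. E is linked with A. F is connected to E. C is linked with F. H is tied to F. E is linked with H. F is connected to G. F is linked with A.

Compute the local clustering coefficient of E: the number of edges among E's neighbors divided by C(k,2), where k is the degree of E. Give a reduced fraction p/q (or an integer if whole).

E's neighbors: A, F, and H (k = 3).
Possible neighbor pairs: C(3,2) = 3. Edges among them: A–F, F–H → e = 2.
Clustering(E) = 2/3.

2/3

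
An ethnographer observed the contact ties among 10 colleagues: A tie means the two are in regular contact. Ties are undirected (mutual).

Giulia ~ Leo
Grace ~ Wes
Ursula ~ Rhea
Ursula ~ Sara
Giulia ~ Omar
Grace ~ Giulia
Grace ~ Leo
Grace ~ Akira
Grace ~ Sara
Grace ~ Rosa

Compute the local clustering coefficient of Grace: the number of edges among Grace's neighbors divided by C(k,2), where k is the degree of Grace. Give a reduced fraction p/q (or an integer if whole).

1/15

Grace's neighbors: Akira, Giulia, Leo, Rosa, Sara, and Wes (k = 6).
Possible neighbor pairs: C(6,2) = 15. Edges among them: Giulia–Leo → e = 1.
Clustering(Grace) = 1/15.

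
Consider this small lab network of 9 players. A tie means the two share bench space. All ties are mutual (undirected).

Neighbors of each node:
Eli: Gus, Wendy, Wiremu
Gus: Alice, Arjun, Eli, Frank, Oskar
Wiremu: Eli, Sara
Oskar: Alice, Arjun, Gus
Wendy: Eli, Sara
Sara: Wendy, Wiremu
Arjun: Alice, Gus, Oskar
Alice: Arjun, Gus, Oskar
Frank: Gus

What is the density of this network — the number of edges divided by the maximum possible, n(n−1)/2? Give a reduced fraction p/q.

1/3

There are 12 edges and 9 nodes, so the maximum possible is C(9,2) = 36.
Density = 12/36 = 1/3.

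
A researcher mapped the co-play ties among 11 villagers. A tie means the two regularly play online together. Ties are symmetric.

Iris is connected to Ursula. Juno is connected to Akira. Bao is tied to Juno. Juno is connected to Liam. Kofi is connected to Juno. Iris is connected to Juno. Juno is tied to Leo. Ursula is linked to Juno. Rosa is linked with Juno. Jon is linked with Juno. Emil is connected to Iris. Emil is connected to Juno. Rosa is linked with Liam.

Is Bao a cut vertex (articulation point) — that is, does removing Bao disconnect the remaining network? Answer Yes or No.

Even without Bao, every remaining node can still reach every other (the residual graph is connected), so Bao is not a cut vertex.

No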